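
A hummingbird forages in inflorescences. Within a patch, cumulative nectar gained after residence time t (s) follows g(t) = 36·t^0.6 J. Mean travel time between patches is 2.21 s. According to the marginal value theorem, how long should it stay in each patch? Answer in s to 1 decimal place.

Optimal t* satisfies g'(t*) = g(t*)/(T + t*).
g'(t) = 0.6·36·t^-0.4. Setting 0.6·36·t^-0.4 = 36·t^0.6/(2.21+t) gives 0.6(2.21+t) = t, so 0.40·t = 0.6×2.21.
t* = 0.6×2.21/0.40 = 3.315 s.

3.3 s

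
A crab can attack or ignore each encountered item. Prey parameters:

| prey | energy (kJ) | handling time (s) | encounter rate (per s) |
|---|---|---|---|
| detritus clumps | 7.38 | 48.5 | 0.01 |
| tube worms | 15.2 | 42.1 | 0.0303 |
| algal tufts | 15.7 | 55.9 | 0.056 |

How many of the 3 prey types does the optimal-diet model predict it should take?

2

Rank by E/h (kJ/s): tube worms 0.361, algal tufts 0.281, detritus clumps 0.152. Include each in turn until the next type's E/h falls below the running intake rate.
Rate on top 1: 0.2024. algal tufts: 0.281 > 0.2024 → include.
Rate on top 2: 0.2478. detritus clumps: 0.152 < 0.2478 → exclude; stop.
Optimal diet: tube worms, algal tufts — 2 of 3 types.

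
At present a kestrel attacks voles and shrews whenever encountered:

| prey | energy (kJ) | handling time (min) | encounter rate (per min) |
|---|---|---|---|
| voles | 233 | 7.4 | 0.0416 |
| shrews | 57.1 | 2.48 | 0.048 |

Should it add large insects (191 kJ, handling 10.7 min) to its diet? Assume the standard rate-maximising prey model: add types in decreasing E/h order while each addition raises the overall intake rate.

Current rate: (0.0416×233 + 0.048×57.1)/(1 + 0.0416×7.4 + 0.048×2.48) = 8.714 kJ/min.
Profitability of large insects: 191/10.7 = 17.85 kJ/min.
17.85 > 8.714, so adding large insects raises the average — include it.

Yes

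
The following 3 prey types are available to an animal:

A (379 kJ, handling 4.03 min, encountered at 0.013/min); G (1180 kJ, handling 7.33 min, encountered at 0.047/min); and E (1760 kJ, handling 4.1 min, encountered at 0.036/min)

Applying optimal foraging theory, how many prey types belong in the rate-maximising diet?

3

E/h in descending order: E 429, G 161, A 94 kJ/min. The optimal diet is the largest prefix of this list for which every included type satisfies E_i/h_i > R on the types above it.
Rate on top 1: 55.21. G: 161 > 55.21 → include.
Rate on top 2: 79.63. A: 94 > 79.63 → include.
Optimal diet: E, G, A — 3 of 3 types.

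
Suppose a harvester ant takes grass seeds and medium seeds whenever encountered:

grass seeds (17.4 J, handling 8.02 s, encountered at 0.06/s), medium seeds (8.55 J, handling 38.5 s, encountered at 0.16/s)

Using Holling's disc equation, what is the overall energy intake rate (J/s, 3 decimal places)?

R = (0.06×17.4 + 0.16×8.55) / (1 + 0.06×8.02 + 0.16×38.5) = 2.412/7.641 = 0.3157 J/s.

0.316 J/s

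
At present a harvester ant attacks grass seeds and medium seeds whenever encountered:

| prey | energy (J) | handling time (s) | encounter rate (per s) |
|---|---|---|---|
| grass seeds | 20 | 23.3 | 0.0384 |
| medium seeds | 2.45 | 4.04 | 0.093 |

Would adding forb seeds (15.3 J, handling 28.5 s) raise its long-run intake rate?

On grass seeds and medium seeds alone, R = ΣλE/(1+Σλh) = 0.9958/2.27 = 0.4386 J/s.
forb seeds: E/h = 15.3/28.5 = 0.5368 J/s.
0.5368 > 0.4386, so adding forb seeds raises the average — include it.

Yes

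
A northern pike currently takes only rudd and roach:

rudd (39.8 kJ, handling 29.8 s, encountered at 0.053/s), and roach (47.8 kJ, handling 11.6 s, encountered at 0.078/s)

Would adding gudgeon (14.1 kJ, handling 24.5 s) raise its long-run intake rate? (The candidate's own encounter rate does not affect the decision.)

Intake rate on the current diet: R = (0.053×39.8 + 0.078×47.8) / (1 + 0.053×29.8 + 0.078×11.6) = 5.838/3.484 = 1.676 kJ/s.
Profitability of gudgeon: 14.1/24.5 = 0.5755 kJ/s.
Since 0.5755 < R, time spent handling gudgeon is better spent searching.

No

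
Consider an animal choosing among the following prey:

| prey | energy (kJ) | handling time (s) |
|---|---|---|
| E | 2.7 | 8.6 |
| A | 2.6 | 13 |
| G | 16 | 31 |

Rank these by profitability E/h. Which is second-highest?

E

Profitability E/h (kJ/s): E = 2.7/8.6 = 0.314, A = 2.6/13 = 0.2, G = 16/31 = 0.516.
Ranked: G > E > A.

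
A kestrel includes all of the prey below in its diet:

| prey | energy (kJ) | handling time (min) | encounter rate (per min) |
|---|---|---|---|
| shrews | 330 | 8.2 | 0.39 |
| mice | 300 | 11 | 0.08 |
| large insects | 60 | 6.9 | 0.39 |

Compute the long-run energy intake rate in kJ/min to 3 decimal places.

R = (0.39×330 + 0.08×300 + 0.39×60) / (1 + 0.39×8.2 + 0.08×11 + 0.39×6.9) = 176.1/7.769 = 22.67 kJ/min.

22.667 kJ/min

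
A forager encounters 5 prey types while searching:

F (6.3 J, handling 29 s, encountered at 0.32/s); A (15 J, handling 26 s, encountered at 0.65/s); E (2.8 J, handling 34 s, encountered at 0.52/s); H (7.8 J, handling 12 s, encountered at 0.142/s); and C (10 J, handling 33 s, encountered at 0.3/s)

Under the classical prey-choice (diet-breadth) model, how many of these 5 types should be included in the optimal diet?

Rank by E/h (J/s): H 0.65, A 0.577, C 0.303, F 0.217, E 0.0824. Include each in turn until the next type's E/h falls below the running intake rate.
Rate on top 1: 0.4096. A: 0.577 > 0.4096 → include.
Rate on top 2: 0.5538. C: 0.303 < 0.5538 → exclude; stop.
Optimal diet: H, A — 2 of 5 types.

2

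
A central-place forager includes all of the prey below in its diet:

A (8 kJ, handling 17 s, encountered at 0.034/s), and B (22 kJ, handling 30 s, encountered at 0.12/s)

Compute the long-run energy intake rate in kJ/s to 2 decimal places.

0.56 kJ/s

Energy encountered per unit search time: 0.034×8 + 0.12×22 = 2.912 kJ/s.
Handling time per unit search time: 0.034×17 + 0.12×30 = 4.178.
Rate = 2.912/(1 + 4.178) = 0.5624 kJ/s.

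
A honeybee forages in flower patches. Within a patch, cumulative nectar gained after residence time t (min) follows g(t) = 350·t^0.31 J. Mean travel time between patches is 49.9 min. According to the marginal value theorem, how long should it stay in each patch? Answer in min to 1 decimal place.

Maximise g(t)/(T+t): set derivative to zero → g'(t)(T+t) = g(t).
g'(t) = 0.31·350·t^-0.69. Setting 0.31·350·t^-0.69 = 350·t^0.31/(49.9+t) gives 0.31(49.9+t) = t, so 0.69·t = 0.31×49.9.
t* = 0.31×49.9/0.69 = 22.42 min.

22.4 min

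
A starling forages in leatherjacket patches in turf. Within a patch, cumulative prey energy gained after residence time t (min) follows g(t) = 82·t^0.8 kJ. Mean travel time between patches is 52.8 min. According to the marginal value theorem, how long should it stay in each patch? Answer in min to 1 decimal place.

Maximise g(t)/(T+t): set derivative to zero → g'(t)(T+t) = g(t).
g'(t) = 0.8·82·t^-0.2. Setting 0.8·82·t^-0.2 = 82·t^0.8/(52.8+t) gives 0.8(52.8+t) = t, so 0.20·t = 0.8×52.8.
t* = 0.8×52.8/0.20 = 211.2 min.

211.2 min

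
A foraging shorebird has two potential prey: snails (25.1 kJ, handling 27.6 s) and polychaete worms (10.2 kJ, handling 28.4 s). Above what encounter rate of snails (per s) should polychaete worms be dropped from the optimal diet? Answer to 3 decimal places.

0.024 per s

At the threshold, the rate on snails alone equals the profitability of polychaete worms: λ·25.1/(1 + λ·27.6) = 10.2/28.4 = 0.3592.
Rearranging, λ(25.1 − 0.3592×27.6) = 0.3592, so λ = 0.3592/15.19 = 0.02365 per s.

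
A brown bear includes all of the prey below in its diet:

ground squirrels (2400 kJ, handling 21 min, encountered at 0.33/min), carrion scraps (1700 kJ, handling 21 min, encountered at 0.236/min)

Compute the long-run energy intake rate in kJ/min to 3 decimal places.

92.597 kJ/min

R = Σλ_iE_i / (1 + Σλ_ih_i)
Numerator: 0.33×2400 + 0.236×1700 = 1193
Denominator: 1 + 0.33×21 + 0.236×21 = 12.89
R = 1193/12.89 = 92.6 kJ/min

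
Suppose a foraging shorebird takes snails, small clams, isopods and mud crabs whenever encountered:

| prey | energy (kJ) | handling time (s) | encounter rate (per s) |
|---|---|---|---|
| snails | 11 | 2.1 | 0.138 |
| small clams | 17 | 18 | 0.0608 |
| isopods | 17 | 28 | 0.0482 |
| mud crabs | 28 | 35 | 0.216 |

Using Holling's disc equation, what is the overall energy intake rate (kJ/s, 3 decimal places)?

R = (0.138×11 + 0.0608×17 + 0.0482×17 + 0.216×28) / (1 + 0.138×2.1 + 0.0608×18 + 0.0482×28 + 0.216×35) = 9.419/11.29 = 0.834 kJ/s.

0.834 kJ/s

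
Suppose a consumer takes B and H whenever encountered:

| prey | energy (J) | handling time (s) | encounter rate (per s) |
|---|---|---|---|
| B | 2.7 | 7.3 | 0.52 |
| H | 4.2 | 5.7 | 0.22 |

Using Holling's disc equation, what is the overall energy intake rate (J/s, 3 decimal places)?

0.385 J/s

R = (0.52×2.7 + 0.22×4.2) / (1 + 0.52×7.3 + 0.22×5.7) = 2.328/6.05 = 0.3848 J/s.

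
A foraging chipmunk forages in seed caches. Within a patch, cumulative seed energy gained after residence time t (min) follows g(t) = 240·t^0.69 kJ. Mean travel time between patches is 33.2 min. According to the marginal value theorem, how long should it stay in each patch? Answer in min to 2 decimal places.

73.90 min

By the marginal value theorem, leave when the instantaneous gain rate g'(t) equals the habitat-wide average g(t)/(T + t).
g'(t) = 0.69·240·t^-0.31. Setting 0.69·240·t^-0.31 = 240·t^0.69/(33.2+t) gives 0.69(33.2+t) = t, so 0.31·t = 0.69×33.2.
t* = 0.69×33.2/0.31 = 73.9 min.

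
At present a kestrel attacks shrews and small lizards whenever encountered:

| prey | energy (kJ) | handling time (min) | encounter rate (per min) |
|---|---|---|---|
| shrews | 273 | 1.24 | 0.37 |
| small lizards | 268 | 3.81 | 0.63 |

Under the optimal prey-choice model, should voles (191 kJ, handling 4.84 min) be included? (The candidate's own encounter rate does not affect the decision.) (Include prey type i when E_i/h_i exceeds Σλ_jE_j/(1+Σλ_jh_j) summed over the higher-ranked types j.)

No

Intake rate on the current diet: R = (0.37×273 + 0.63×268) / (1 + 0.37×1.24 + 0.63×3.81) = 269.9/3.859 = 69.93 kJ/min.
Profitability of voles: 191/4.84 = 39.46 kJ/min.
Since 39.46 < R, time spent handling voles is better spent searching.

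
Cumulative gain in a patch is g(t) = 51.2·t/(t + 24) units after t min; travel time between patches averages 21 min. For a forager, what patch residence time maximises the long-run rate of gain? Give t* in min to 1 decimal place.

Maximise g(t)/(T+t): set derivative to zero → g'(t)(T+t) = g(t).
g'(t) = 51.2·24/(t + 24)². Setting 51.2·24/(t+24)² = 51.2t/[(t+24)(21+t)] gives 24(21+t) = t(t+24), so t² = 24×21 = 504.
t* = √504 = 22.45 min.

22.4 min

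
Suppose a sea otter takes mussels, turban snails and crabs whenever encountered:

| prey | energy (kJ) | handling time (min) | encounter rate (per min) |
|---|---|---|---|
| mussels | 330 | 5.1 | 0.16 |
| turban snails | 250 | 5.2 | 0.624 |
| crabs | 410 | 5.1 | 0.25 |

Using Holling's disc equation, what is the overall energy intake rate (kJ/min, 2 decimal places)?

R = (0.16×330 + 0.624×250 + 0.25×410) / (1 + 0.16×5.1 + 0.624×5.2 + 0.25×5.1) = 311.3/6.336 = 49.13 kJ/min.

49.13 kJ/min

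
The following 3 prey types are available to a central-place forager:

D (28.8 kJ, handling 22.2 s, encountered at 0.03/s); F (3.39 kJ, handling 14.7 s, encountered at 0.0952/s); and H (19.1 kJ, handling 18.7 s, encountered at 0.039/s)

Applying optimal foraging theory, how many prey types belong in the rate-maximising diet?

2

Rank by E/h (kJ/s): D 1.3, H 1.02, F 0.231. Include each in turn until the next type's E/h falls below the running intake rate.
Rate on top 1: 0.5186. H: 1.02 > 0.5186 → include.
Rate on top 2: 0.6717. F: 0.231 < 0.6717 → exclude; stop.
Optimal diet: D, H — 2 of 3 types.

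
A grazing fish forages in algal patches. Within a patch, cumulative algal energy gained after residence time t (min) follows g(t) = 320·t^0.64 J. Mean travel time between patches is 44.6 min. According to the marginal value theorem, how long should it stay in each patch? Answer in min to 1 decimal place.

Optimal t* satisfies g'(t*) = g(t*)/(T + t*).
g'(t) = 0.64·320·t^-0.36. Setting 0.64·320·t^-0.36 = 320·t^0.64/(44.6+t) gives 0.64(44.6+t) = t, so 0.36·t = 0.64×44.6.
t* = 0.64×44.6/0.36 = 79.29 min.

79.3 min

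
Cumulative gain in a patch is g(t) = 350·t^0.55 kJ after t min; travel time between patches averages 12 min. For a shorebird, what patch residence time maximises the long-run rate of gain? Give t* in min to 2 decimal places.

By the marginal value theorem, leave when the instantaneous gain rate g'(t) equals the habitat-wide average g(t)/(T + t).
g'(t) = 0.55·350·t^-0.45. Setting 0.55·350·t^-0.45 = 350·t^0.55/(12+t) gives 0.55(12+t) = t, so 0.45·t = 0.55×12.
t* = 0.55×12/0.45 = 14.67 min.

14.67 min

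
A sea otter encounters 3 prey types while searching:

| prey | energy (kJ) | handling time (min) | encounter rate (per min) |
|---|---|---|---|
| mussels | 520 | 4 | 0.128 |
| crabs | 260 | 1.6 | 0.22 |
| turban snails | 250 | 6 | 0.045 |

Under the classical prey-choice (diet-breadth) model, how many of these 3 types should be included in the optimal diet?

E/h in descending order: crabs 162, mussels 130, turban snails 41.7 kJ/min. The optimal diet is the largest prefix of this list for which every included type satisfies E_i/h_i > R on the types above it.
Rate on top 1: 42.31. mussels: 130 > 42.31 → include.
Rate on top 2: 66.39. turban snails: 41.7 < 66.39 → exclude; stop.
Optimal diet: crabs, mussels — 2 of 3 types.

2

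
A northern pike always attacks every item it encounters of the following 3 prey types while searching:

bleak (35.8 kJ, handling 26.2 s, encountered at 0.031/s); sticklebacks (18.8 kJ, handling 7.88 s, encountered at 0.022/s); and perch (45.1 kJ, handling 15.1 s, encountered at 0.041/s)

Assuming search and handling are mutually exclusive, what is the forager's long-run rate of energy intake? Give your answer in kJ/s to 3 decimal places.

R = (0.031×35.8 + 0.022×18.8 + 0.041×45.1) / (1 + 0.031×26.2 + 0.022×7.88 + 0.041×15.1) = 3.373/2.605 = 1.295 kJ/s.

1.295 kJ/s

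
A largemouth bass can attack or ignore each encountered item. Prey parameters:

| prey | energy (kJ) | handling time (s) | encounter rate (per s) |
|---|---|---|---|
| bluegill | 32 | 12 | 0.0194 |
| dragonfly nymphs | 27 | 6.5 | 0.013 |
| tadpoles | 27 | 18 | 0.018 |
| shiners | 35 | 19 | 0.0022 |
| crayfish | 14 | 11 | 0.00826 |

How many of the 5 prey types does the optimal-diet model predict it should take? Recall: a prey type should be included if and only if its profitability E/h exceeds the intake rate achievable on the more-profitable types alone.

Rank by E/h (kJ/s): dragonfly nymphs 4.15, bluegill 2.67, shiners 1.84, tadpoles 1.5, crayfish 1.27. Include each in turn until the next type's E/h falls below the running intake rate.
Rate on top 1: 0.3237. bluegill: 2.67 > 0.3237 → include.
Rate on top 2: 0.7377. shiners: 1.84 > 0.7377 → include.
Rate on top 3: 0.7717. tadpoles: 1.5 > 0.7717 → include.
Rate on top 4: 0.9119. crayfish: 1.27 > 0.9119 → include.
Optimal diet: dragonfly nymphs, bluegill, shiners, tadpoles, crayfish — 5 of 5 types.

5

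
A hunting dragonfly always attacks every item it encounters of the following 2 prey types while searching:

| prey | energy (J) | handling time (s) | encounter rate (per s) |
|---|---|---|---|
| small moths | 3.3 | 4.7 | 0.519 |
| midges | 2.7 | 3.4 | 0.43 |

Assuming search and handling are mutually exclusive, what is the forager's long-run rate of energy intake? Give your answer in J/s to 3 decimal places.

R = (0.519×3.3 + 0.43×2.7) / (1 + 0.519×4.7 + 0.43×3.4) = 2.874/4.901 = 0.5863 J/s.

0.586 J/s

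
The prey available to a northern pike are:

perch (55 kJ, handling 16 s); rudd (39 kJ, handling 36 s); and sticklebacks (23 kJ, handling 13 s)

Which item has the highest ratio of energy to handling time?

perch

In descending order of E/h:
perch: 55/16 = 3.44 kJ/s
sticklebacks: 23/13 = 1.77 kJ/s
rudd: 39/36 = 1.08 kJ/s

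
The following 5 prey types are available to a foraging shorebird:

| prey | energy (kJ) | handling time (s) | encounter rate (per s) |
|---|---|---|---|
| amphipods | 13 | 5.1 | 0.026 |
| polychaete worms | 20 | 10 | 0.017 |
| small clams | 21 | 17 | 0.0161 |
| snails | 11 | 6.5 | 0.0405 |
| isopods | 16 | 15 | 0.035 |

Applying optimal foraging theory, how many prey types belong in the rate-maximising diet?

E/h in descending order: amphipods 2.55, polychaete worms 2, snails 1.69, small clams 1.24, isopods 1.07 kJ/s. The optimal diet is the largest prefix of this list for which every included type satisfies E_i/h_i > R on the types above it.
Rate on top 1: 0.2984. polychaete worms: 2 > 0.2984 → include.
Rate on top 2: 0.5205. snails: 1.69 > 0.5205 → include.
Rate on top 3: 0.7175. small clams: 1.24 > 0.7175 → include.
Rate on top 4: 0.7945. isopods: 1.07 > 0.7945 → include.
Optimal diet: amphipods, polychaete worms, snails, small clams, isopods — 5 of 5 types.

5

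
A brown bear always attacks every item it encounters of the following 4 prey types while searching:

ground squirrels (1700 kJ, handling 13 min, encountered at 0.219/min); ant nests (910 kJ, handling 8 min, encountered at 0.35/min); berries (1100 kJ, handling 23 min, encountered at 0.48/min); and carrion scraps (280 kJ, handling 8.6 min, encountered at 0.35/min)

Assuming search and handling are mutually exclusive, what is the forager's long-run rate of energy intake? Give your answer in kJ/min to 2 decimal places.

R = (0.219×1700 + 0.35×910 + 0.48×1100 + 0.35×280) / (1 + 0.219×13 + 0.35×8 + 0.48×23 + 0.35×8.6) = 1317/20.7 = 63.62 kJ/min.

63.62 kJ/min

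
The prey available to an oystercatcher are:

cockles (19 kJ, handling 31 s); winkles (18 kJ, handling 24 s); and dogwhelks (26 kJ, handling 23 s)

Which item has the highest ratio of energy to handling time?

dogwhelks

In descending order of E/h:
dogwhelks: 26/23 = 1.13 kJ/s
winkles: 18/24 = 0.75 kJ/s
cockles: 19/31 = 0.613 kJ/s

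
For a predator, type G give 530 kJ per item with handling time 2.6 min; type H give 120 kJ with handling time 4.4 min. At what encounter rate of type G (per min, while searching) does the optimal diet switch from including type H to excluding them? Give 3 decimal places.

0.059 per min

At the threshold, the rate on type G alone equals the profitability of type H: λ·530/(1 + λ·2.6) = 120/4.4 = 27.27.
Rearranging, λ(530 − 27.27×2.6) = 27.27, so λ = 27.27/459.1 = 0.05941 per min.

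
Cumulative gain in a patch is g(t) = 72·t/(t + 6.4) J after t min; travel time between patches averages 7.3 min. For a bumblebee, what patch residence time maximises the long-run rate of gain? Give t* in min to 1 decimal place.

By the marginal value theorem, leave when the instantaneous gain rate g'(t) equals the habitat-wide average g(t)/(T + t).
g'(t) = 72·6.4/(t + 6.4)². Setting 72·6.4/(t+6.4)² = 72t/[(t+6.4)(7.3+t)] gives 6.4(7.3+t) = t(t+6.4), so t² = 6.4×7.3 = 46.72.
t* = √46.72 = 6.835 min.

6.8 min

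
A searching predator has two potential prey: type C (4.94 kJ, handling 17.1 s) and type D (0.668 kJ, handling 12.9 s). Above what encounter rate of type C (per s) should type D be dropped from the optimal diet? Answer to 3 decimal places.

The zero-one rule: include type D iff E₂/h₂ > λE₁/(1+λh₁). Equality gives the switch point.
λE₁h₂ = E₂ + λE₂h₁ ⇒ λ = E₂/(E₁h₂ − E₂h₁) = 0.668/(63.73 − 11.42) = 0.01277 per s.

0.013 per s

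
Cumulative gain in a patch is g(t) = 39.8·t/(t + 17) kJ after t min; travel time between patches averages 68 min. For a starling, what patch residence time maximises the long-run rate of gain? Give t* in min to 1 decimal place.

34.0 min

By the marginal value theorem, leave when the instantaneous gain rate g'(t) equals the habitat-wide average g(t)/(T + t).
g'(t) = 39.8·17/(t + 17)². Setting 39.8·17/(t+17)² = 39.8t/[(t+17)(68+t)] gives 17(68+t) = t(t+17), so t² = 17×68 = 1156.
t* = √1156 = 34 min.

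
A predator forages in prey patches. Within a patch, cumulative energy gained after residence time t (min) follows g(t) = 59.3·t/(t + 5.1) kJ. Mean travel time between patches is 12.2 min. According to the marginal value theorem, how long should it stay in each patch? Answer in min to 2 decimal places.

Optimal t* satisfies g'(t*) = g(t*)/(T + t*).
g'(t) = 59.3·5.1/(t + 5.1)². Setting 59.3·5.1/(t+5.1)² = 59.3t/[(t+5.1)(12.2+t)] gives 5.1(12.2+t) = t(t+5.1), so t² = 5.1×12.2 = 62.22.
t* = √62.22 = 7.888 min.

7.89 min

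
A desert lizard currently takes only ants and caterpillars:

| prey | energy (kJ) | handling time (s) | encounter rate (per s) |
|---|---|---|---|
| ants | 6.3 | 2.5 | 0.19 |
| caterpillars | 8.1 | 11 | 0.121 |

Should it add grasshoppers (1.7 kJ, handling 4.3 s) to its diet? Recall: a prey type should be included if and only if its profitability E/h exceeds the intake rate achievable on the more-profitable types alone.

No

Current rate: (0.19×6.3 + 0.121×8.1)/(1 + 0.19×2.5 + 0.121×11) = 0.7759 kJ/s.
grasshoppers: E/h = 1.7/4.3 = 0.3953 kJ/s.
Since 0.3953 < R, time spent handling grasshoppers is better spent searching.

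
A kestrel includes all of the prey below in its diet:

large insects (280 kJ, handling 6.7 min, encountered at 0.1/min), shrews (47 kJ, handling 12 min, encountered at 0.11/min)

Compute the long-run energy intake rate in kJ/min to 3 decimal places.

Energy encountered per unit search time: 0.1×280 + 0.11×47 = 33.17 kJ/min.
Handling time per unit search time: 0.1×6.7 + 0.11×12 = 1.99.
Rate = 33.17/(1 + 1.99) = 11.09 kJ/min.

11.094 kJ/min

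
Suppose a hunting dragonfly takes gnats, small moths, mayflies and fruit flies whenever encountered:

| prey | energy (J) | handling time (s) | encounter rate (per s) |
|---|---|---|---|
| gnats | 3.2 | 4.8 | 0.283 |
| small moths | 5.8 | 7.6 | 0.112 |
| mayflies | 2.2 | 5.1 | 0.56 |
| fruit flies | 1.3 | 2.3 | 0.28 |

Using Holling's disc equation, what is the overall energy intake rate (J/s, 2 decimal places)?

0.47 J/s

R = (0.283×3.2 + 0.112×5.8 + 0.56×2.2 + 0.28×1.3) / (1 + 0.283×4.8 + 0.112×7.6 + 0.56×5.1 + 0.28×2.3) = 3.151/6.71 = 0.4697 J/s.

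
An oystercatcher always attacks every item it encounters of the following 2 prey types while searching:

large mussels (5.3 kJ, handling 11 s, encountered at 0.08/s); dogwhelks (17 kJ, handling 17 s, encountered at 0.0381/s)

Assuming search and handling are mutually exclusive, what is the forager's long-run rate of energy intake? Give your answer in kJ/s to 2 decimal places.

R = Σλ_iE_i / (1 + Σλ_ih_i)
Numerator: 0.08×5.3 + 0.0381×17 = 1.072
Denominator: 1 + 0.08×11 + 0.0381×17 = 2.528
R = 1.072/2.528 = 0.424 kJ/s

0.42 kJ/s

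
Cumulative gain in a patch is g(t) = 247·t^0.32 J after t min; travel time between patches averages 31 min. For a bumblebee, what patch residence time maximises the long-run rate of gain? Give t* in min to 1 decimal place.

14.6 min

Optimal t* satisfies g'(t*) = g(t*)/(T + t*).
g'(t) = 0.32·247·t^-0.68. Setting 0.32·247·t^-0.68 = 247·t^0.32/(31+t) gives 0.32(31+t) = t, so 0.68·t = 0.32×31.
t* = 0.32×31/0.68 = 14.59 min.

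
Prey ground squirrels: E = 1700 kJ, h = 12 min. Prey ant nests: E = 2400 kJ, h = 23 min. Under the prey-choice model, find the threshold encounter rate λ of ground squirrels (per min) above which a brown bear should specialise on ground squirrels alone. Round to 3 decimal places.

0.233 per min

At the threshold, the rate on ground squirrels alone equals the profitability of ant nests: λ·1700/(1 + λ·12) = 2400/23 = 104.3.
Rearranging, λ(1700 − 104.3×12) = 104.3, so λ = 104.3/447.8 = 0.233 per min.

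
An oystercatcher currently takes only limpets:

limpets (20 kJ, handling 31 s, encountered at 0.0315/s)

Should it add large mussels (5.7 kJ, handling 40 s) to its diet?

No

On limpets alone, R = ΣλE/(1+Σλh) = 0.63/1.977 = 0.3187 kJ/s.
Profitability of large mussels: 5.7/40 = 0.1425 kJ/s.
Since 0.1425 < R, time spent handling large mussels is better spent searching.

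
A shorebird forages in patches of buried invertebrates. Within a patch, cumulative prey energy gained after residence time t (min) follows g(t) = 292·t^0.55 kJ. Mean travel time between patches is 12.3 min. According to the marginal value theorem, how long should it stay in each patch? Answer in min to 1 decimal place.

By the marginal value theorem, leave when the instantaneous gain rate g'(t) equals the habitat-wide average g(t)/(T + t).
g'(t) = 0.55·292·t^-0.45. Setting 0.55·292·t^-0.45 = 292·t^0.55/(12.3+t) gives 0.55(12.3+t) = t, so 0.45·t = 0.55×12.3.
t* = 0.55×12.3/0.45 = 15.03 min.

15.0 min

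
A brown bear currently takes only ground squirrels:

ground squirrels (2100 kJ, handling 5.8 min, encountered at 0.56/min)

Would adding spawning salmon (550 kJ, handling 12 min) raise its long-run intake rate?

No

Intake rate on the current diet: R = (0.56×2100) / (1 + 0.56×5.8) = 1176/4.248 = 276.8 kJ/min.
Profitability of spawning salmon: 550/12 = 45.83 kJ/min.
45.83 < 276.8, so adding spawning salmon would lower the average — exclude it.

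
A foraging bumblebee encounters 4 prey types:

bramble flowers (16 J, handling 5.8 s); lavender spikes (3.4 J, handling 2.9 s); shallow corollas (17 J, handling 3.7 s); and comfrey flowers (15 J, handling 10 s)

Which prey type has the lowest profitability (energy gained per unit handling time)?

lavender spikes

In descending order of E/h:
shallow corollas: 17/3.7 = 4.59 J/s
bramble flowers: 16/5.8 = 2.76 J/s
comfrey flowers: 15/10 = 1.5 J/s
lavender spikes: 3.4/2.9 = 1.17 J/s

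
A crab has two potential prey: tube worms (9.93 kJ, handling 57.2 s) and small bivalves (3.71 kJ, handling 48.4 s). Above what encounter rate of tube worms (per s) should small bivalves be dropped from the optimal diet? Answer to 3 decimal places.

At the threshold, the rate on tube worms alone equals the profitability of small bivalves: λ·9.93/(1 + λ·57.2) = 3.71/48.4 = 0.07665.
Rearranging, λ(9.93 − 0.07665×57.2) = 0.07665, so λ = 0.07665/5.545 = 0.01382 per s.

0.014 per s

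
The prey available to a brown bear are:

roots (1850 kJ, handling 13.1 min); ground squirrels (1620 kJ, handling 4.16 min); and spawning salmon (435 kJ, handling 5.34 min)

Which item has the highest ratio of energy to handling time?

In descending order of E/h:
ground squirrels: 1620/4.16 = 389 kJ/min
roots: 1850/13.1 = 141 kJ/min
spawning salmon: 435/5.34 = 81.5 kJ/min

ground squirrels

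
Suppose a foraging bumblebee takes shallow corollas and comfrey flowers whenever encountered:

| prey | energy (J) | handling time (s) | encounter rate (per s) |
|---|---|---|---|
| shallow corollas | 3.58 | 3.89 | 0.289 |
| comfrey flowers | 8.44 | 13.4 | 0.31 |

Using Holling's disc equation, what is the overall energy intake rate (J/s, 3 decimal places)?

0.582 J/s

R = Σλ_iE_i / (1 + Σλ_ih_i)
Numerator: 0.289×3.58 + 0.31×8.44 = 3.651
Denominator: 1 + 0.289×3.89 + 0.31×13.4 = 6.278
R = 3.651/6.278 = 0.5815 J/s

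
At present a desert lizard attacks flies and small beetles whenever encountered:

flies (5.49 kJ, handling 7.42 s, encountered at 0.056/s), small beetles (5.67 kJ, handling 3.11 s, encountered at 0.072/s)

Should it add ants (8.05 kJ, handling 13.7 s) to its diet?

Yes

Intake rate on the current diet: R = (0.056×5.49 + 0.072×5.67) / (1 + 0.056×7.42 + 0.072×3.11) = 0.7157/1.639 = 0.4365 kJ/s.
ants: E/h = 8.05/13.7 = 0.5876 kJ/s.
0.5876 > 0.4365, so adding ants raises the average — include it.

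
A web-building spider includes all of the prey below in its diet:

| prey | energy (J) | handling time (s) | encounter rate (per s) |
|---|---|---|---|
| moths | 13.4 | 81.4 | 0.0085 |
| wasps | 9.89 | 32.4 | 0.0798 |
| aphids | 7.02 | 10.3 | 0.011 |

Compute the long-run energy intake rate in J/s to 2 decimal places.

0.22 J/s

R = Σλ_iE_i / (1 + Σλ_ih_i)
Numerator: 0.0085×13.4 + 0.0798×9.89 + 0.011×7.02 = 0.9803
Denominator: 1 + 0.0085×81.4 + 0.0798×32.4 + 0.011×10.3 = 4.391
R = 0.9803/4.391 = 0.2233 J/s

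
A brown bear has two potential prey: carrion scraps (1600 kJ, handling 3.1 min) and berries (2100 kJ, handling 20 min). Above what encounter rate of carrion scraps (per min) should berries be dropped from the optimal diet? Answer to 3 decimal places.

The zero-one rule: include berries iff E₂/h₂ > λE₁/(1+λh₁). Equality gives the switch point.
λE₁h₂ = E₂ + λE₂h₁ ⇒ λ = E₂/(E₁h₂ − E₂h₁) = 2100/(3.2e+04 − 6510) = 0.08239 per min.

0.082 per min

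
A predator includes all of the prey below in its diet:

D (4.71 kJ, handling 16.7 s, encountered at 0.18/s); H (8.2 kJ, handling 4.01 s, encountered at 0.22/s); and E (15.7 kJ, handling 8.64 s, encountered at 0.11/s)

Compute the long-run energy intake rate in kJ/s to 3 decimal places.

0.750 kJ/s

R = (0.18×4.71 + 0.22×8.2 + 0.11×15.7) / (1 + 0.18×16.7 + 0.22×4.01 + 0.11×8.64) = 4.379/5.839 = 0.75 kJ/s.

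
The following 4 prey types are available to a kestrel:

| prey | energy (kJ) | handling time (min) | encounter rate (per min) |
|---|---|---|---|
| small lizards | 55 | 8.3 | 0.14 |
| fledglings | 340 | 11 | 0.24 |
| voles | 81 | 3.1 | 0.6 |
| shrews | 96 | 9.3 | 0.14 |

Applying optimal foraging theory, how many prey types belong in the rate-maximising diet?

Rank by E/h (kJ/min): fledglings 30.9, voles 26.1, shrews 10.3, small lizards 6.63. Include each in turn until the next type's E/h falls below the running intake rate.
Rate on top 1: 22.42. voles: 26.1 > 22.42 → include.
Rate on top 2: 23.67. shrews: 10.3 < 23.67 → exclude; stop.
Optimal diet: fledglings, voles — 2 of 4 types.

2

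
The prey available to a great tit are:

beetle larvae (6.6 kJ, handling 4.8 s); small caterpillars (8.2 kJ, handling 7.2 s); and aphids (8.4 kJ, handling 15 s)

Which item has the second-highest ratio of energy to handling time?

In descending order of E/h:
beetle larvae: 6.6/4.8 = 1.38 kJ/s
small caterpillars: 8.2/7.2 = 1.14 kJ/s
aphids: 8.4/15 = 0.56 kJ/s

small caterpillars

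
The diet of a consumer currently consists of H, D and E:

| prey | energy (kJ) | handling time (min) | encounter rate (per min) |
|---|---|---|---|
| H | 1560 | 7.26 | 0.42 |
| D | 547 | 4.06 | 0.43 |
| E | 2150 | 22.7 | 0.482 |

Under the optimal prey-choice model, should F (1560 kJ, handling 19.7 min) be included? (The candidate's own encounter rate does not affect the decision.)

No

Intake rate on the current diet: R = (0.42×1560 + 0.43×547 + 0.482×2150) / (1 + 0.42×7.26 + 0.43×4.06 + 0.482×22.7) = 1927/16.74 = 115.1 kJ/min.
F: E/h = 1560/19.7 = 79.19 kJ/min.
Since 79.19 < R, time spent handling F is better spent searching.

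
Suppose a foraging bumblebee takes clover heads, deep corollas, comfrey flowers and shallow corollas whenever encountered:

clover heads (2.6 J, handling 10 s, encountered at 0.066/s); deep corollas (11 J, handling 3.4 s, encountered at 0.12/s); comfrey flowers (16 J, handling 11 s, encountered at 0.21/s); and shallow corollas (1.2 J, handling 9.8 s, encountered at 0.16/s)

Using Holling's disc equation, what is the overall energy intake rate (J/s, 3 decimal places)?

0.848 J/s

Energy encountered per unit search time: 0.066×2.6 + 0.12×11 + 0.21×16 + 0.16×1.2 = 5.044 J/s.
Handling time per unit search time: 0.066×10 + 0.12×3.4 + 0.21×11 + 0.16×9.8 = 4.946.
Rate = 5.044/(1 + 4.946) = 0.8482 J/s.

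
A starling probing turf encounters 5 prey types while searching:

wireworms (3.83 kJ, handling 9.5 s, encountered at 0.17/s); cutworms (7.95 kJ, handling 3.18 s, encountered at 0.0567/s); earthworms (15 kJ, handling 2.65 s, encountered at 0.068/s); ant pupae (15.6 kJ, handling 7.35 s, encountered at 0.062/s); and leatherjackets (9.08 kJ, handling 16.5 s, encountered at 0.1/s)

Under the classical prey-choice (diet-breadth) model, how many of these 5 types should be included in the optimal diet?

Profitabilities (E/h, kJ/s): earthworms 5.66, cutworms 2.5, ant pupae 2.12, leatherjackets 0.55, wireworms 0.403. Add prey in this order while the next type's profitability exceeds the intake rate on those already taken.
Rate on top 1: 0.8643. cutworms: 2.5 > 0.8643 → include.
Rate on top 2: 1.081. ant pupae: 2.12 > 1.081 → include.
Rate on top 3: 1.342. leatherjackets: 0.55 < 1.342 → exclude; stop.
Optimal diet: earthworms, cutworms, ant pupae — 3 of 5 types.

3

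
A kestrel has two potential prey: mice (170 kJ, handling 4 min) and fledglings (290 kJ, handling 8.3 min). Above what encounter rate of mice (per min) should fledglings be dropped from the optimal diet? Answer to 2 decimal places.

At the threshold, the rate on mice alone equals the profitability of fledglings: λ·170/(1 + λ·4) = 290/8.3 = 34.94.
Rearranging, λ(170 − 34.94×4) = 34.94, so λ = 34.94/30.24 = 1.155 per min.

1.16 per min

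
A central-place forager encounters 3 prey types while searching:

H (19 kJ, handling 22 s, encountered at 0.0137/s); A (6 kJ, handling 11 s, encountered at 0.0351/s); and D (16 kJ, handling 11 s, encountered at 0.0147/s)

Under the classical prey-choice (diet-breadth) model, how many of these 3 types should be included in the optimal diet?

3

E/h in descending order: D 1.45, H 0.864, A 0.545 kJ/s. The optimal diet is the largest prefix of this list for which every included type satisfies E_i/h_i > R on the types above it.
Rate on top 1: 0.2025. H: 0.864 > 0.2025 → include.
Rate on top 2: 0.3387. A: 0.545 > 0.3387 → include.
Optimal diet: D, H, A — 3 of 3 types.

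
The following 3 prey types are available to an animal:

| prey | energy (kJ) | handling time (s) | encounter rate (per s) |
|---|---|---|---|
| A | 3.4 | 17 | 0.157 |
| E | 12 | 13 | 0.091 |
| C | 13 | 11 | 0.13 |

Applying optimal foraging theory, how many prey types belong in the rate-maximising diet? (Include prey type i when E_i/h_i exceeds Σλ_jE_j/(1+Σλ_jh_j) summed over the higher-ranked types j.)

2

Profitabilities (E/h, kJ/s): C 1.18, E 0.923, A 0.2. Add prey in this order while the next type's profitability exceeds the intake rate on those already taken.
Rate on top 1: 0.6955. E: 0.923 > 0.6955 → include.
Rate on top 2: 0.77. A: 0.2 < 0.77 → exclude; stop.
Optimal diet: C, E — 2 of 3 types.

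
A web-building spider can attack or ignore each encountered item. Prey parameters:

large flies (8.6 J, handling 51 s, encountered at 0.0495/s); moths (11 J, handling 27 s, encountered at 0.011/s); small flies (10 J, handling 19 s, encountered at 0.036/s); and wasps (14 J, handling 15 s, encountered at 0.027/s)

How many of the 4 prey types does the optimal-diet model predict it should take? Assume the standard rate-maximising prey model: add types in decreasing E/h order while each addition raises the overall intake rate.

E/h in descending order: wasps 0.933, small flies 0.526, moths 0.407, large flies 0.169 J/s. The optimal diet is the largest prefix of this list for which every included type satisfies E_i/h_i > R on the types above it.
Rate on top 1: 0.269. small flies: 0.526 > 0.269 → include.
Rate on top 2: 0.3533. moths: 0.407 > 0.3533 → include.
Rate on top 3: 0.36. large flies: 0.169 < 0.36 → exclude; stop.
Optimal diet: wasps, small flies, moths — 3 of 4 types.

3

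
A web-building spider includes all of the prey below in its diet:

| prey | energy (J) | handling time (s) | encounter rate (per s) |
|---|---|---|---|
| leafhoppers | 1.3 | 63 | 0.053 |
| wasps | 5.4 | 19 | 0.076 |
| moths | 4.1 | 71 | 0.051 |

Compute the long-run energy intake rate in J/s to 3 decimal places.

0.073 J/s

Energy encountered per unit search time: 0.053×1.3 + 0.076×5.4 + 0.051×4.1 = 0.6884 J/s.
Handling time per unit search time: 0.053×63 + 0.076×19 + 0.051×71 = 8.404.
Rate = 0.6884/(1 + 8.404) = 0.0732 J/s.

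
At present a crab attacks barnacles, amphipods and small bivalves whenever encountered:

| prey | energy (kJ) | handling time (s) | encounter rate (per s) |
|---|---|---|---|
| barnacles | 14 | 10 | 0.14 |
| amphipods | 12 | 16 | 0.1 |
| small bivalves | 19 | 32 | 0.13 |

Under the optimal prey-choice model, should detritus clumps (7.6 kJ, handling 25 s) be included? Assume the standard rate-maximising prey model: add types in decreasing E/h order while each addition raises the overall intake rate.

No

Current rate: (0.14×14 + 0.1×12 + 0.13×19)/(1 + 0.14×10 + 0.1×16 + 0.13×32) = 0.69 kJ/s.
detritus clumps: E/h = 7.6/25 = 0.304 kJ/s.
Since 0.304 < R, time spent handling detritus clumps is better spent searching.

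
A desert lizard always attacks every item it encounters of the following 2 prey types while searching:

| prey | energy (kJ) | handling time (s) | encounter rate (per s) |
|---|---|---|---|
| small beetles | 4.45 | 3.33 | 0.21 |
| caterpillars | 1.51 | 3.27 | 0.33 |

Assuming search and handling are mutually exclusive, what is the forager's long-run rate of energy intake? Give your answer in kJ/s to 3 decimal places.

R = Σλ_iE_i / (1 + Σλ_ih_i)
Numerator: 0.21×4.45 + 0.33×1.51 = 1.433
Denominator: 1 + 0.21×3.33 + 0.33×3.27 = 2.778
R = 1.433/2.778 = 0.5157 kJ/s

0.516 kJ/s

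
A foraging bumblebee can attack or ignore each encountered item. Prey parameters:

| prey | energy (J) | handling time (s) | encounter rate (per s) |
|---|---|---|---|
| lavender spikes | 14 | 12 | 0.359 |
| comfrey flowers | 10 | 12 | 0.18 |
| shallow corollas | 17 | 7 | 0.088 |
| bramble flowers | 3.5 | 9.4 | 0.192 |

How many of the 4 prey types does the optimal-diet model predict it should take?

2

Profitabilities (E/h, J/s): shallow corollas 2.43, lavender spikes 1.17, comfrey flowers 0.833, bramble flowers 0.372. Add prey in this order while the next type's profitability exceeds the intake rate on those already taken.
Rate on top 1: 0.9257. lavender spikes: 1.17 > 0.9257 → include.
Rate on top 2: 1.101. comfrey flowers: 0.833 < 1.101 → exclude; stop.
Optimal diet: shallow corollas, lavender spikes — 2 of 4 types.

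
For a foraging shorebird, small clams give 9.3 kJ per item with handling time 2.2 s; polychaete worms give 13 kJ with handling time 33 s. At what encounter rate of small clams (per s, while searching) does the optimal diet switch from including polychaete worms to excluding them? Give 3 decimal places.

0.047 per s

Drop polychaete worms once their profitability E₂/h₂ falls below the rate achievable on small clams alone: E₂/h₂ = λE₁/(1 + λh₁).
Solve for λ: λE₁h₂ = E₂(1 + λh₁) → λ(E₁h₂ − E₂h₁) = E₂ → λ = E₂/(E₁h₂ − E₂h₁).
λ = 13/(9.3×33 − 13×2.2) = 13/278.3 = 0.04671 per s.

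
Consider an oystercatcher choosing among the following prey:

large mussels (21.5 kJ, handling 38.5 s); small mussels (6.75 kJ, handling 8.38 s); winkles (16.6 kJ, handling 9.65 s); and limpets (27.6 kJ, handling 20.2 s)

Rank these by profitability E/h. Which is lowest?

large mussels

Profitability E/h (kJ/s): large mussels = 21.5/38.5 = 0.558, small mussels = 6.75/8.38 = 0.805, winkles = 16.6/9.65 = 1.72, limpets = 27.6/20.2 = 1.37.
Ranked: winkles > limpets > small mussels > large mussels.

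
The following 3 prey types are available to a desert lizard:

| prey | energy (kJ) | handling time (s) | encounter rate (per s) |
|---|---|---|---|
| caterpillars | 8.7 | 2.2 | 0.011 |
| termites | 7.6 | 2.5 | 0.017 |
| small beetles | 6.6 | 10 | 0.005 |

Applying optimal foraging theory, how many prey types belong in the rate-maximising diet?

3

E/h in descending order: caterpillars 3.95, termites 3.04, small beetles 0.66 kJ/s. The optimal diet is the largest prefix of this list for which every included type satisfies E_i/h_i > R on the types above it.
Rate on top 1: 0.09344. termites: 3.04 > 0.09344 → include.
Rate on top 2: 0.2108. small beetles: 0.66 > 0.2108 → include.
Optimal diet: caterpillars, termites, small beetles — 3 of 3 types.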